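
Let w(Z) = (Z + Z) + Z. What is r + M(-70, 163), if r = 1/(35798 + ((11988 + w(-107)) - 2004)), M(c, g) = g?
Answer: 7410144/45461 ≈ 163.00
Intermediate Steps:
w(Z) = 3*Z (w(Z) = 2*Z + Z = 3*Z)
r = 1/45461 (r = 1/(35798 + ((11988 + 3*(-107)) - 2004)) = 1/(35798 + ((11988 - 321) - 2004)) = 1/(35798 + (11667 - 2004)) = 1/(35798 + 9663) = 1/45461 ≈ 2.1997e-5)
r + M(-70, 163) = 1/45461 + 163 = 7410144/45461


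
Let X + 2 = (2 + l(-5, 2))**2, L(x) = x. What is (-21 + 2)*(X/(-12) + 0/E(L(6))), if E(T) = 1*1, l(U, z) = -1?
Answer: -19/12 ≈ -1.5833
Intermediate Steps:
X = -1 (X = -2 + (2 - 1)**2 = -2 + 1**2 = -2 + 1 = -1)
E(T) = 1
(-21 + 2)*(X/(-12) + 0/E(L(6))) = (-21 + 2)*(-1/(-12) + 0/1) = -19*(-1*(-1/12) + 0*1) = -19*(1/12 + 0) = -19*1/12 = -19/12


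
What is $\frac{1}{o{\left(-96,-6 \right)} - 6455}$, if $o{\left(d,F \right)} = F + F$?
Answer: $- \frac{1}{6467} \approx -0.00015463$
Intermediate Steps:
$o{\left(d,F \right)} = 2 F$
$\frac{1}{o{\left(-96,-6 \right)} - 6455} = \frac{1}{2 \left(-6\right) - 6455} = \frac{1}{-12 - 6455} = \frac{1}{-6467} = - \frac{1}{6467}$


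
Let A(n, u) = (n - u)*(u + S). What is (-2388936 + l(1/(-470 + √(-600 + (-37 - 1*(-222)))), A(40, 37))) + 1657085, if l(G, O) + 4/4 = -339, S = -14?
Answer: -732191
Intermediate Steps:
A(n, u) = (-14 + u)*(n - u) (A(n, u) = (n - u)*(u - 14) = (n - u)*(-14 + u) = (-14 + u)*(n - u))
l(G, O) = -340 (l(G, O) = -1 - 339 = -340)
(-2388936 + l(1/(-470 + √(-600 + (-37 - 1*(-222)))), A(40, 37))) + 1657085 = (-2388936 - 340) + 1657085 = -2389276 + 1657085 = -732191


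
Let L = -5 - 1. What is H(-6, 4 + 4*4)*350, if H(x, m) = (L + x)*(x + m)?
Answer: -58800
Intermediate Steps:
L = -6
H(x, m) = (-6 + x)*(m + x) (H(x, m) = (-6 + x)*(x + m) = (-6 + x)*(m + x))
H(-6, 4 + 4*4)*350 = ((-6)² - 6*(4 + 4*4) - 6*(-6) + (4 + 4*4)*(-6))*350 = (36 - 6*(4 + 16) + 36 + (4 + 16)*(-6))*350 = (36 - 6*20 + 36 + 20*(-6))*350 = (36 - 120 + 36 - 120)*350 = -168*350 = -58800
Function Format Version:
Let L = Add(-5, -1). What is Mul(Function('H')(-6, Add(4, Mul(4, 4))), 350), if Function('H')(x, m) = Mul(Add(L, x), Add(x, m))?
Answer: -58800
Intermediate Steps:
L = -6
Function('H')(x, m) = Mul(Add(-6, x), Add(m, x)) (Function('H')(x, m) = Mul(Add(-6, x), Add(x, m)) = Mul(Add(-6, x), Add(m, x)))
Mul(Function('H')(-6, Add(4, Mul(4, 4))), 350) = Mul(Add(Pow(-6, 2), Mul(-6, Add(4, Mul(4, 4))), Mul(-6, -6), Mul(Add(4, Mul(4, 4)), -6)), 350) = Mul(Add(36, Mul(-6, Add(4, 16)), 36, Mul(Add(4, 16), -6)), 350) = Mul(Add(36, Mul(-6, 20), 36, Mul(20, -6)), 350) = Mul(Add(36, -120, 36, -120), 350) = Mul(-168, 350) = -58800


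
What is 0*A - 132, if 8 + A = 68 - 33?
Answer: -132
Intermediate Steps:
A = 27 (A = -8 + (68 - 33) = -8 + 35 = 27)
0*A - 132 = 0*27 - 132 = 0 - 132 = -132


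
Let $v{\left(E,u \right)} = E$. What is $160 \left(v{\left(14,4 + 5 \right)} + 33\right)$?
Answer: $7520$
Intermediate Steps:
$160 \left(v{\left(14,4 + 5 \right)} + 33\right) = 160 \left(14 + 33\right) = 160 \cdot 47 = 7520$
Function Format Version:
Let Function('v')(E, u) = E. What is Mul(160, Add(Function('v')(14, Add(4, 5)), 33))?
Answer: 7520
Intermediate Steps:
Mul(160, Add(Function('v')(14, Add(4, 5)), 33)) = Mul(160, Add(14, 33)) = Mul(160, 47) = 7520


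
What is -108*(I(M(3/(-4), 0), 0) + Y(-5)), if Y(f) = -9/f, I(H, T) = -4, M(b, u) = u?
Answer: 1188/5 ≈ 237.60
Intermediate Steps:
-108*(I(M(3/(-4), 0), 0) + Y(-5)) = -108*(-4 - 9/(-5)) = -108*(-4 - 9*(-⅕)) = -108*(-4 + 9/5) = -108*(-11/5) = 1188/5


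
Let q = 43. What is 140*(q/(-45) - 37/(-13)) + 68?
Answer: 38924/117 ≈ 332.68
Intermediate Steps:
140*(q/(-45) - 37/(-13)) + 68 = 140*(43/(-45) - 37/(-13)) + 68 = 140*(43*(-1/45) - 37*(-1/13)) + 68 = 140*(-43/45 + 37/13) + 68 = 140*(1106/585) + 68 = 30968/117 + 68 = 38924/117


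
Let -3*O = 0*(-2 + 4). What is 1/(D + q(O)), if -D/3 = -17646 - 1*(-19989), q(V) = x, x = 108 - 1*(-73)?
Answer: -1/6848 ≈ -0.00014603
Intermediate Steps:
x = 181 (x = 108 + 73 = 181)
O = 0 (O = -0*(-2 + 4) = -0*2 = -1/3*0 = 0)
q(V) = 181
D = -7029 (D = -3*(-17646 - 1*(-19989)) = -3*(-17646 + 19989) = -3*2343 = -7029)
1/(D + q(O)) = 1/(-7029 + 181) = 1/(-6848) = -1/6848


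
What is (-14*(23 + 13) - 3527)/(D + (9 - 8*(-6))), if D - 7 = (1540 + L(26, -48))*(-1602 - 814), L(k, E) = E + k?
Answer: 4031/3667424 ≈ 0.0010991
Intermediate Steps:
D = -3667481 (D = 7 + (1540 + (-48 + 26))*(-1602 - 814) = 7 + (1540 - 22)*(-2416) = 7 + 1518*(-2416) = 7 - 3667488 = -3667481)
(-14*(23 + 13) - 3527)/(D + (9 - 8*(-6))) = (-14*(23 + 13) - 3527)/(-3667481 + (9 - 8*(-6))) = (-14*36 - 3527)/(-3667481 + (9 + 48)) = (-504 - 3527)/(-3667481 + 57) = -4031/(-3667424) = -4031*(-1/3667424) = 4031/3667424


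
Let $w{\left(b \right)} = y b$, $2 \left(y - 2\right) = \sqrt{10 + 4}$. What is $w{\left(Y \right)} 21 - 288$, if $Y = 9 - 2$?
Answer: $6 + \frac{147 \sqrt{14}}{2} \approx 281.01$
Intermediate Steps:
$Y = 7$ ($Y = 9 - 2 = 7$)
$y = 2 + \frac{\sqrt{14}}{2}$ ($y = 2 + \frac{\sqrt{10 + 4}}{2} = 2 + \frac{\sqrt{14}}{2} \approx 3.8708$)
$w{\left(b \right)} = b \left(2 + \frac{\sqrt{14}}{2}\right)$ ($w{\left(b \right)} = \left(2 + \frac{\sqrt{14}}{2}\right) b = b \left(2 + \frac{\sqrt{14}}{2}\right)$)
$w{\left(Y \right)} 21 - 288 = \frac{1}{2} \cdot 7 \left(4 + \sqrt{14}\right) 21 - 288 = \left(14 + \frac{7 \sqrt{14}}{2}\right) 21 - 288 = \left(294 + \frac{147 \sqrt{14}}{2}\right) - 288 = 6 + \frac{147 \sqrt{14}}{2}$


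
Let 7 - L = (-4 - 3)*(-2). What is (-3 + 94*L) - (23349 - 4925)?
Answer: -19085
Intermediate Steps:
L = -7 (L = 7 - (-4 - 3)*(-2) = 7 - (-7)*(-2) = 7 - 1*14 = 7 - 14 = -7)
(-3 + 94*L) - (23349 - 4925) = (-3 + 94*(-7)) - (23349 - 4925) = (-3 - 658) - 1*18424 = -661 - 18424 = -19085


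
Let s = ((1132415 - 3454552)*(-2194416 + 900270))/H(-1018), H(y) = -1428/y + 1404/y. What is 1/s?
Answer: 2/254939802298503 ≈ 7.8450e-15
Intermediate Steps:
H(y) = -24/y
s = 254939802298503/2 (s = ((1132415 - 3454552)*(-2194416 + 900270))/((-24/(-1018))) = (-2322137*(-1294146))/((-24*(-1/1018))) = 3005184310002/(12/509) = 3005184310002*(509/12) = 254939802298503/2 ≈ 1.2747e+14)
1/s = 1/(254939802298503/2) = 2/254939802298503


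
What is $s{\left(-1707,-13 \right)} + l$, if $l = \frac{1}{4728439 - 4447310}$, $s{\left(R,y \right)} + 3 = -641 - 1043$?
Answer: $- \frac{474264622}{281129} \approx -1687.0$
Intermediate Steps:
$s{\left(R,y \right)} = -1687$ ($s{\left(R,y \right)} = -3 - 1684 = -1687$)
$l = \frac{1}{281129} \approx 3.5571 \cdot 10^{-6}$
$s{\left(-1707,-13 \right)} + l = -1687 + \frac{1}{281129} = - \frac{474264622}{281129}$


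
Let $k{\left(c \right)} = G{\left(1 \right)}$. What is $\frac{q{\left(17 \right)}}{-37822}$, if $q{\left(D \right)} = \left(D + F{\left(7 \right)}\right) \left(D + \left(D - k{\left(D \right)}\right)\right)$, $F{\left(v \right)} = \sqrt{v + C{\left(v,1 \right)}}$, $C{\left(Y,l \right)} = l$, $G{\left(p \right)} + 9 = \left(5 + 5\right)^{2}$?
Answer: $\frac{969}{37822} + \frac{57 \sqrt{2}}{18911} \approx 0.029883$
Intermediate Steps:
$G{\left(p \right)} = 91$ ($G{\left(p \right)} = -9 + \left(5 + 5\right)^{2} = -9 + 10^{2} = -9 + 100 = 91$)
$k{\left(c \right)} = 91$
$F{\left(v \right)} = \sqrt{1 + v}$ ($F{\left(v \right)} = \sqrt{v + 1} = \sqrt{1 + v}$)
$q{\left(D \right)} = \left(-91 + 2 D\right) \left(D + 2 \sqrt{2}\right)$ ($q{\left(D \right)} = \left(D + \sqrt{1 + 7}\right) \left(D + \left(D - 91\right)\right) = \left(D + \sqrt{8}\right) \left(D + \left(D - 91\right)\right) = \left(D + 2 \sqrt{2}\right) \left(D + \left(-91 + D\right)\right) = \left(D + 2 \sqrt{2}\right) \left(-91 + 2 D\right) = \left(-91 + 2 D\right) \left(D + 2 \sqrt{2}\right)$)
$\frac{q{\left(17 \right)}}{-37822} = \frac{- 182 \sqrt{2} - 1547 + 2 \cdot 17^{2} + 4 \cdot 17 \sqrt{2}}{-37822} = \left(- 182 \sqrt{2} - 1547 + 2 \cdot 289 + 68 \sqrt{2}\right) \left(- \frac{1}{37822}\right) = \left(- 182 \sqrt{2} - 1547 + 578 + 68 \sqrt{2}\right) \left(- \frac{1}{37822}\right) = \left(-969 - 114 \sqrt{2}\right) \left(- \frac{1}{37822}\right) = \frac{969}{37822} + \frac{57 \sqrt{2}}{18911}$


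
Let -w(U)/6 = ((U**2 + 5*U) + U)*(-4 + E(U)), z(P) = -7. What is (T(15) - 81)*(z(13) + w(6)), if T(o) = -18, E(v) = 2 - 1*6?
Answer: -341451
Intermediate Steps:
E(v) = -4 (E(v) = 2 - 6 = -4)
w(U) = 48*U**2 + 288*U (w(U) = -6*((U**2 + 5*U) + U)*(-4 - 4) = -6*(U**2 + 6*U)*(-8) = -6*(-48*U - 8*U**2) = 48*U**2 + 288*U)
(T(15) - 81)*(z(13) + w(6)) = (-18 - 81)*(-7 + 48*6*(6 + 6)) = -99*(-7 + 48*6*12) = -99*(-7 + 3456) = -99*3449 = -341451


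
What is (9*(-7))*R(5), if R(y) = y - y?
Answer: 0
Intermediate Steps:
R(y) = 0
(9*(-7))*R(5) = (9*(-7))*0 = -63*0 = 0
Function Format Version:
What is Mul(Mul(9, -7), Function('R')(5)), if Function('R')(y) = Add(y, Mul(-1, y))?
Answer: 0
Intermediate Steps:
Function('R')(y) = 0
Mul(Mul(9, -7), Function('R')(5)) = Mul(Mul(9, -7), 0) = Mul(-63, 0) = 0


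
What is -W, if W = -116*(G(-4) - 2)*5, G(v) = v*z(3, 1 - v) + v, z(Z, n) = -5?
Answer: 8120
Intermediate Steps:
G(v) = -4*v (G(v) = v*(-5) + v = -5*v + v = -4*v)
W = -8120 (W = -116*(-4*(-4) - 2)*5 = -116*(16 - 2)*5 = -1624*5 = -116*70 = -8120)
-W = -1*(-8120) = 8120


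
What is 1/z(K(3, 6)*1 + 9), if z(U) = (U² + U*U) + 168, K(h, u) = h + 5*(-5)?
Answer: 1/506 ≈ 0.0019763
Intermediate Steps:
K(h, u) = -25 + h (K(h, u) = h - 25 = -25 + h)
z(U) = 168 + 2*U² (z(U) = (U² + U²) + 168 = 2*U² + 168 = 168 + 2*U²)
1/z(K(3, 6)*1 + 9) = 1/(168 + 2*((-25 + 3)*1 + 9)²) = 1/(168 + 2*(-22*1 + 9)²) = 1/(168 + 2*(-22 + 9)²) = 1/(168 + 2*(-13)²) = 1/(168 + 2*169) = 1/(168 + 338) = 1/506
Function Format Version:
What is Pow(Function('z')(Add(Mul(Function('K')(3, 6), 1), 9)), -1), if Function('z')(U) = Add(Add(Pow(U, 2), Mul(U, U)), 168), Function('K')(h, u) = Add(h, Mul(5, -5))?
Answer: Rational(1, 506) ≈ 0.0019763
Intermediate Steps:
Function('K')(h, u) = Add(-25, h) (Function('K')(h, u) = Add(h, -25) = Add(-25, h))
Function('z')(U) = Add(168, Mul(2, Pow(U, 2))) (Function('z')(U) = Add(Add(Pow(U, 2), Pow(U, 2)), 168) = Add(Mul(2, Pow(U, 2)), 168) = Add(168, Mul(2, Pow(U, 2))))
Pow(Function('z')(Add(Mul(Function('K')(3, 6), 1), 9)), -1) = Pow(Add(168, Mul(2, Pow(Add(Mul(Add(-25, 3), 1), 9), 2))), -1) = Pow(Add(168, Mul(2, Pow(Add(Mul(-22, 1), 9), 2))), -1) = Pow(Add(168, Mul(2, Pow(Add(-22, 9), 2))), -1) = Pow(Add(168, Mul(2, Pow(-13, 2))), -1) = Pow(Add(168, Mul(2, 169)), -1) = Pow(Add(168, 338), -1) = Pow(506, -1) = Rational(1, 506)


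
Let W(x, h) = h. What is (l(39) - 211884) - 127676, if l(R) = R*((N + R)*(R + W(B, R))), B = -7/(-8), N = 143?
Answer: 214084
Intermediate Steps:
B = 7/8 (B = -7*(-⅛) = 7/8 ≈ 0.87500)
l(R) = 2*R²*(143 + R) (l(R) = R*((143 + R)*(R + R)) = R*((143 + R)*(2*R)) = R*(2*R*(143 + R)) = 2*R²*(143 + R))
(l(39) - 211884) - 127676 = (2*39²*(143 + 39) - 211884) - 127676 = (2*1521*182 - 211884) - 127676 = (553644 - 211884) - 127676 = 341760 - 127676 = 214084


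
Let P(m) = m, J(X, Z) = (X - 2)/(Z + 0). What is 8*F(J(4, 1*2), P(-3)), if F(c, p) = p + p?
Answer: -48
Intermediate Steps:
J(X, Z) = (-2 + X)/Z
F(c, p) = 2*p
8*F(J(4, 1*2), P(-3)) = 8*(2*(-3)) = 8*(-6) = -48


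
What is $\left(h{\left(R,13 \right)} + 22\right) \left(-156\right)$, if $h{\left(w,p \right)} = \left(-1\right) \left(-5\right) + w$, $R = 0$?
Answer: $-4212$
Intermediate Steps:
$h{\left(w,p \right)} = 5 + w$
$\left(h{\left(R,13 \right)} + 22\right) \left(-156\right) = \left(\left(5 + 0\right) + 22\right) \left(-156\right) = \left(5 + 22\right) \left(-156\right) = 27 \left(-156\right) = -4212$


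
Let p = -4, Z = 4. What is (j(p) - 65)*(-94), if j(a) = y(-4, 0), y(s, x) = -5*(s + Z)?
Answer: 6110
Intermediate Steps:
y(s, x) = -20 - 5*s (y(s, x) = -5*(s + 4) = -5*(4 + s) = -20 - 5*s)
j(a) = 0 (j(a) = -20 - 5*(-4) = -20 + 20 = 0)
(j(p) - 65)*(-94) = (0 - 65)*(-94) = -65*(-94) = 6110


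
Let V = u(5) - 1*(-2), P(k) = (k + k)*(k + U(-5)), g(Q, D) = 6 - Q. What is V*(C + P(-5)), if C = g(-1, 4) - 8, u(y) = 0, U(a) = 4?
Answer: 18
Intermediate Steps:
P(k) = 2*k*(4 + k) (P(k) = (k + k)*(k + 4) = (2*k)*(4 + k) = 2*k*(4 + k))
V = 2 (V = 0 - 1*(-2) = 0 + 2 = 2)
C = -1 (C = (6 - 1*(-1)) - 8 = (6 + 1) - 8 = 7 - 8 = -1)
V*(C + P(-5)) = 2*(-1 + 2*(-5)*(4 - 5)) = 2*(-1 + 2*(-5)*(-1)) = 2*(-1 + 10) = 2*9 = 18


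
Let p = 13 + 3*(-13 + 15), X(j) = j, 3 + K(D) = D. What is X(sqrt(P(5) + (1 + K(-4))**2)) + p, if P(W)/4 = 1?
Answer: 19 + 2*sqrt(10) ≈ 25.325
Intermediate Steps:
P(W) = 4 (P(W) = 4*1 = 4)
K(D) = -3 + D
p = 19 (p = 13 + 3*2 = 13 + 6 = 19)
X(sqrt(P(5) + (1 + K(-4))**2)) + p = sqrt(4 + (1 + (-3 - 4))**2) + 19 = sqrt(4 + (1 - 7)**2) + 19 = sqrt(4 + (-6)**2) + 19 = sqrt(4 + 36) + 19 = sqrt(40) + 19 = 2*sqrt(10) + 19 = 19 + 2*sqrt(10)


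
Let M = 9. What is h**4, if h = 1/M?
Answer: 1/6561 ≈ 0.00015242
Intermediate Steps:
h = 1/9 ≈ 0.11111
h**4 = (1/9)**4 = 1/6561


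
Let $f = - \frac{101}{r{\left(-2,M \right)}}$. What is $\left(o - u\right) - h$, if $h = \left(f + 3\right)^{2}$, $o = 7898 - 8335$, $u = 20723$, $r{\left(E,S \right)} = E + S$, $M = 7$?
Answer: $- \frac{536396}{25} \approx -21456.0$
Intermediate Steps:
$o = -437$
$f = - \frac{101}{5}$ ($f = - \frac{101}{-2 + 7} = - \frac{101}{5} \approx -20.2$)
$h = \frac{7396}{25}$ ($h = \left(- \frac{101}{5} + 3\right)^{2} = \left(- \frac{86}{5}\right)^{2} = \frac{7396}{25} \approx 295.84$)
$\left(o - u\right) - h = \left(-437 - 20723\right) - \frac{7396}{25} = -21160 - \frac{7396}{25} = - \frac{536396}{25}$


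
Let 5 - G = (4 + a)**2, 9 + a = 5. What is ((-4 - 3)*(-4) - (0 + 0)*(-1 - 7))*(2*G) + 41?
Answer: 321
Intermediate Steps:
a = -4 (a = -9 + 5 = -4)
G = 5 (G = 5 - (4 - 4)**2 = 5 - 1*0**2 = 5 - 1*0 = 5 + 0 = 5)
((-4 - 3)*(-4) - (0 + 0)*(-1 - 7))*(2*G) + 41 = ((-4 - 3)*(-4) - (0 + 0)*(-1 - 7))*(2*5) + 41 = (-7*(-4) - 0*(-8))*10 + 41 = (28 - 1*0)*10 + 41 = (28 + 0)*10 + 41 = 28*10 + 41 = 280 + 41 = 321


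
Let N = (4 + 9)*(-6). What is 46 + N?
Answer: -32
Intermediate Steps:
N = -78 (N = 13*(-6) = -78)
46 + N = 46 - 78 = -32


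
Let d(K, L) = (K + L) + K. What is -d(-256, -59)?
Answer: 571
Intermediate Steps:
d(K, L) = L + 2*K
-d(-256, -59) = -(-59 + 2*(-256)) = -(-59 - 512) = -1*(-571) = 571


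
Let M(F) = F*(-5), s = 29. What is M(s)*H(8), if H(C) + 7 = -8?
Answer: 2175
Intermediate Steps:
H(C) = -15 (H(C) = -7 - 8 = -15)
M(F) = -5*F
M(s)*H(8) = -5*29*(-15) = -145*(-15) = 2175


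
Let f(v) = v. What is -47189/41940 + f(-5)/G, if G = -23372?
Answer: -137836451/122527710 ≈ -1.1249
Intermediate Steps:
-47189/41940 + f(-5)/G = -47189/41940 - 5/(-23372) = -47189*1/41940 - 5*(-1/23372) = -47189/41940 + 5/23372 = -137836451/122527710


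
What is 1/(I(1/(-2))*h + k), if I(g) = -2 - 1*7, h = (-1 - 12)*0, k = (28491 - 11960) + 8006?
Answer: 1/24537 ≈ 4.0755e-5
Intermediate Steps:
k = 24537 (k = 16531 + 8006 = 24537)
h = 0 (h = -13*0 = 0)
I(g) = -9 (I(g) = -2 - 7 = -9)
1/(I(1/(-2))*h + k) = 1/(-9*0 + 24537) = 1/(0 + 24537) = 1/24537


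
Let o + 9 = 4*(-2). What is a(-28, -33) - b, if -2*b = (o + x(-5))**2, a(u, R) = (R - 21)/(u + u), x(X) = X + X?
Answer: 10233/28 ≈ 365.46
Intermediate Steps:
x(X) = 2*X
o = -17 (o = -9 + 4*(-2) = -9 - 8 = -17)
a(u, R) = (-21 + R)/(2*u) (a(u, R) = (-21 + R)/((2*u)) = (-21 + R)*(1/(2*u)) = (-21 + R)/(2*u))
b = -729/2 (b = -(-17 + 2*(-5))**2/2 = -(-17 - 10)**2/2 = -1/2*(-27)**2 = -1/2*729 = -729/2 ≈ -364.50)
a(-28, -33) - b = (1/2)*(-21 - 33)/(-28) - 1*(-729/2) = (1/2)*(-1/28)*(-54) + 729/2 = 27/28 + 729/2 = 10233/28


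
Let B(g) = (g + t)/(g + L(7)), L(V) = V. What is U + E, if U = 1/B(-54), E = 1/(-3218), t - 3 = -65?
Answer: 75565/186644 ≈ 0.40486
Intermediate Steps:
t = -62 (t = 3 - 65 = -62)
E = -1/3218 ≈ -0.00031075
B(g) = (-62 + g)/(7 + g) (B(g) = (g - 62)/(g + 7) = (-62 + g)/(7 + g))
U = 47/116 (U = 1/((-62 - 54)/(7 - 54)) = 1/(-116/(-47)) = 1/(-1/47*(-116)) = 1/(116/47) = 47/116 ≈ 0.40517)
U + E = 47/116 - 1/3218 = 75565/186644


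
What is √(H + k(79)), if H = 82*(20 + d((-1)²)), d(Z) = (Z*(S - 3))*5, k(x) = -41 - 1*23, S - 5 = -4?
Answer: 6*√21 ≈ 27.495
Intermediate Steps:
S = 1 (S = 5 - 4 = 1)
k(x) = -64 (k(x) = -41 - 23 = -64)
d(Z) = -10*Z (d(Z) = (Z*(1 - 3))*5 = (Z*(-2))*5 = -2*Z*5 = -10*Z)
H = 820 (H = 82*(20 - 10*(-1)²) = 82*(20 - 10*1) = 82*(20 - 10) = 82*10 = 820)
√(H + k(79)) = √(820 - 64) = √756 = 6*√21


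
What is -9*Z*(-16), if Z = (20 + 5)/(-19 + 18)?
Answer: -3600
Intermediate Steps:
Z = -25 (Z = 25/(-1) = 25*(-1) = -25)
-9*Z*(-16) = -9*(-25)*(-16) = 225*(-16) = -3600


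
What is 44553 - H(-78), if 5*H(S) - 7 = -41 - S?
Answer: 222721/5 ≈ 44544.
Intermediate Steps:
H(S) = -34/5 - S/5 (H(S) = 7/5 + (-41 - S)/5 = 7/5 + (-41/5 - S/5) = -34/5 - S/5)
44553 - H(-78) = 44553 - (-34/5 - 1/5*(-78)) = 44553 - (-34/5 + 78/5) = 44553 - 1*44/5 = 44553 - 44/5 = 222721/5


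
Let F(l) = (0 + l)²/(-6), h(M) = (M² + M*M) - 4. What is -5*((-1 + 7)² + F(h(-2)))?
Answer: -500/3 ≈ -166.67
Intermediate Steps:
h(M) = -4 + 2*M² (h(M) = (M² + M²) - 4 = 2*M² - 4 = -4 + 2*M²)
F(l) = -l²/6 (F(l) = l²*(-⅙) = -l²/6)
-5*((-1 + 7)² + F(h(-2))) = -5*((-1 + 7)² - (-4 + 2*(-2)²)²/6) = -5*(6² - (-4 + 2*4)²/6) = -5*(36 - (-4 + 8)²/6) = -5*(36 - ⅙*4²) = -5*(36 - ⅙*16) = -5*(36 - 8/3) = -5*100/3 = -500/3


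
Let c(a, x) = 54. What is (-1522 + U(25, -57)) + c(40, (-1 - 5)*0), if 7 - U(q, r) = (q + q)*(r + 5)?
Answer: 1139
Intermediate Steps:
U(q, r) = 7 - 2*q*(5 + r) (U(q, r) = 7 - (q + q)*(r + 5) = 7 - 2*q*(5 + r))
(-1522 + U(25, -57)) + c(40, (-1 - 5)*0) = (-1522 + (7 - 10*25 - 2*25*(-57))) + 54 = (-1522 + (7 - 250 + 2850)) + 54 = (-1522 + 2607) + 54 = 1085 + 54 = 1139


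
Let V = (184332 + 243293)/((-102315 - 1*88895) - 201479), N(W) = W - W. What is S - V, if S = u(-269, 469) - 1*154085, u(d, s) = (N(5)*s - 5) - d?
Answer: -5491217004/35699 ≈ -1.5382e+5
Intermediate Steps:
N(W) = 0
u(d, s) = -5 - d (u(d, s) = (0*s - 5) - d = (0 - 5) - d = -5 - d)
V = -38875/35699 (V = 427625/((-102315 - 88895) - 201479) = 427625/(-191210 - 201479) = 427625/(-392689) = 427625*(-1/392689) = -38875/35699 ≈ -1.0890)
S = -153821 (S = (-5 - 1*(-269)) - 1*154085 = (-5 + 269) - 154085 = 264 - 154085 = -153821)
S - V = -153821 - 1*(-38875/35699) = -153821 + 38875/35699 = -5491217004/35699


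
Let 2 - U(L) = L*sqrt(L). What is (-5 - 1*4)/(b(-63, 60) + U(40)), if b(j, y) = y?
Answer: 31/3342 + 20*sqrt(10)/1671 ≈ 0.047125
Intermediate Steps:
U(L) = 2 - L**(3/2) (U(L) = 2 - L*sqrt(L) = 2 - L**(3/2))
(-5 - 1*4)/(b(-63, 60) + U(40)) = (-5 - 1*4)/(60 + (2 - 40**(3/2))) = (-5 - 4)/(60 + (2 - 80*sqrt(10))) = -9/(60 + (2 - 80*sqrt(10))) = -9/(62 - 80*sqrt(10))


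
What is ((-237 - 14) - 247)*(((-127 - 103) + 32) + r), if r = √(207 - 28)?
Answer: 98604 - 498*√179 ≈ 91941.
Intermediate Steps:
r = √179 ≈ 13.379
((-237 - 14) - 247)*(((-127 - 103) + 32) + r) = ((-237 - 14) - 247)*(((-127 - 103) + 32) + √179) = (-251 - 247)*((-230 + 32) + √179) = -498*(-198 + √179) = 98604 - 498*√179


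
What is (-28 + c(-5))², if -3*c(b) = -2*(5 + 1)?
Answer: 576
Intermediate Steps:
c(b) = 4 (c(b) = -(-2)*(5 + 1)/3 = -(-2)*6/3 = -⅓*(-12) = 4)
(-28 + c(-5))² = (-28 + 4)² = (-24)² = 576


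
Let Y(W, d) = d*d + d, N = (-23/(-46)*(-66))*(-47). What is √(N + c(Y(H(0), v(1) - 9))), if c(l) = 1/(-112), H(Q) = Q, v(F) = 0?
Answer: √1215977/28 ≈ 39.383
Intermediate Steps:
N = 1551 (N = (-23*(-1/46)*(-66))*(-47) = ((½)*(-66))*(-47) = -33*(-47) = 1551)
Y(W, d) = d + d² (Y(W, d) = d² + d = d + d²)
c(l) = -1/112
√(N + c(Y(H(0), v(1) - 9))) = √(1551 - 1/112) = √(173711/112) = √1215977/28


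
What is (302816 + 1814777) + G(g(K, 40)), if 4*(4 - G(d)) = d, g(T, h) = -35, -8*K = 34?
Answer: 8470423/4 ≈ 2.1176e+6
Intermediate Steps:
K = -17/4 (K = -⅛*34 = -17/4 ≈ -4.2500)
G(d) = 4 - d/4
(302816 + 1814777) + G(g(K, 40)) = (302816 + 1814777) + (4 - ¼*(-35)) = 2117593 + (4 + 35/4) = 2117593 + 51/4 = 8470423/4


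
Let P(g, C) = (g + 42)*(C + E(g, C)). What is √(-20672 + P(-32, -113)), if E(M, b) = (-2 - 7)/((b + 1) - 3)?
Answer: 2*I*√2883211/23 ≈ 147.65*I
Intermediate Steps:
E(M, b) = -9/(-2 + b) (E(M, b) = -9/((1 + b) - 3) = -9/(-2 + b))
P(g, C) = (42 + g)*(C - 9/(-2 + C)) (P(g, C) = (g + 42)*(C - 9/(-2 + C)) = (42 + g)*(C - 9/(-2 + C)))
√(-20672 + P(-32, -113)) = √(-20672 + (-378 - 9*(-32) - 113*(-2 - 113)*(42 - 32))/(-2 - 113)) = √(-20672 + (-378 + 288 - 113*(-115)*10)/(-115)) = √(-20672 - (-378 + 288 + 129950)/115) = √(-20672 - 1/115*129860) = √(-20672 - 25972/23) = √(-501428/23) = 2*I*√2883211/23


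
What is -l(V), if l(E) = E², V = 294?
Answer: -86436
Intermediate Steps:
-l(V) = -1*294² = -1*86436 = -86436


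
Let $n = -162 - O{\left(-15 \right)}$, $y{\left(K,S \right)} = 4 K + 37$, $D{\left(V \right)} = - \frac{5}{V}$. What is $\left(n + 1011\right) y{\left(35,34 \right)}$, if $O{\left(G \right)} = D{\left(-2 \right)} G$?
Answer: $\frac{313821}{2} \approx 1.5691 \cdot 10^{5}$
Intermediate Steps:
$y{\left(K,S \right)} = 37 + 4 K$
$O{\left(G \right)} = \frac{5 G}{2}$ ($O{\left(G \right)} = - \frac{5}{-2} G = \left(-5\right) \left(- \frac{1}{2}\right) G = \frac{5 G}{2}$)
$n = - \frac{249}{2}$ ($n = -162 - \frac{5}{2} \left(-15\right) = -162 - - \frac{75}{2} = -162 + \frac{75}{2} = - \frac{249}{2} \approx -124.5$)
$\left(n + 1011\right) y{\left(35,34 \right)} = \left(- \frac{249}{2} + 1011\right) \left(37 + 4 \cdot 35\right) = \frac{1773 \left(37 + 140\right)}{2} = \frac{1773}{2} \cdot 177 = \frac{313821}{2}$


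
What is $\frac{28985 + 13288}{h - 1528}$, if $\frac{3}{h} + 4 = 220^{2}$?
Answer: $- \frac{10824572}{391265} \approx -27.666$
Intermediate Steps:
$h = \frac{1}{16132}$ ($h = \frac{3}{-4 + 220^{2}} = \frac{3}{-4 + 48400} = \frac{3}{48396} = 3 \cdot \frac{1}{48396} = \frac{1}{16132} \approx 6.1989 \cdot 10^{-5}$)
$\frac{28985 + 13288}{h - 1528} = \frac{28985 + 13288}{\frac{1}{16132} - 1528} = \frac{42273}{- \frac{24649695}{16132}} = 42273 \left(- \frac{16132}{24649695}\right) = - \frac{10824572}{391265}$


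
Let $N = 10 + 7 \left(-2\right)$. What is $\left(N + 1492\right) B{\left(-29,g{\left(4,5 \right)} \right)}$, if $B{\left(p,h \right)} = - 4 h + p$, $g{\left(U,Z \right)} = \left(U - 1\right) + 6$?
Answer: $-96720$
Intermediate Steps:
$g{\left(U,Z \right)} = 5 + U$ ($g{\left(U,Z \right)} = \left(-1 + U\right) + 6 = 5 + U$)
$N = -4$ ($N = 10 - 14 = -4$)
$B{\left(p,h \right)} = p - 4 h$
$\left(N + 1492\right) B{\left(-29,g{\left(4,5 \right)} \right)} = \left(-4 + 1492\right) \left(-29 - 4 \left(5 + 4\right)\right) = 1488 \left(-29 - 36\right) = 1488 \left(-65\right) = -96720$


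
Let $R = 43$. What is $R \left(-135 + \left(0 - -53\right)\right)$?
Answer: $-3526$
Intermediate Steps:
$R \left(-135 + \left(0 - -53\right)\right) = 43 \left(-135 + \left(0 - -53\right)\right) = 43 \left(-135 + \left(0 + 53\right)\right) = 43 \left(-135 + 53\right) = 43 \left(-82\right) = -3526$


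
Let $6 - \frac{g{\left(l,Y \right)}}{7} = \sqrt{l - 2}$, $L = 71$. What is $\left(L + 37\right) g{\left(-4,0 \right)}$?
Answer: $4536 - 756 i \sqrt{6} \approx 4536.0 - 1851.8 i$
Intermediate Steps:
$g{\left(l,Y \right)} = 42 - 7 \sqrt{-2 + l}$ ($g{\left(l,Y \right)} = 42 - 7 \sqrt{l - 2} = 42 - 7 \sqrt{-2 + l}$)
$\left(L + 37\right) g{\left(-4,0 \right)} = \left(71 + 37\right) \left(42 - 7 \sqrt{-2 - 4}\right) = 108 \left(42 - 7 \sqrt{-6}\right) = 108 \left(42 - 7 i \sqrt{6}\right) = 4536 - 756 i \sqrt{6}$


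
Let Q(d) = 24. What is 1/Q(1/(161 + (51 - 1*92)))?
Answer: 1/24 ≈ 0.041667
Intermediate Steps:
1/Q(1/(161 + (51 - 1*92))) = 1/24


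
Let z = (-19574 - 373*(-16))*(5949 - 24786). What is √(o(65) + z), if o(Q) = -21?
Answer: √256296201 ≈ 16009.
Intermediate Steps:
z = 256296222 (z = (-19574 + 5968)*(-18837) = -13606*(-18837) = 256296222)
√(o(65) + z) = √(-21 + 256296222) = √256296201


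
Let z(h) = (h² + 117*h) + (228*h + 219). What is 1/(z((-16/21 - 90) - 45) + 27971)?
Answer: -441/95504 ≈ -0.0046176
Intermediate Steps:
z(h) = 219 + h² + 345*h (z(h) = (h² + 117*h) + (219 + 228*h) = 219 + h² + 345*h)
1/(z((-16/21 - 90) - 45) + 27971) = 1/((219 + ((-16/21 - 90) - 45)² + 345*((-16/21 - 90) - 45)) + 27971) = 1/((219 + (-1906/21 - 45)² + 345*(-1906/21 - 45)) + 27971) = 1/((219 + (-2851/21)² + 345*(-2851/21)) + 27971) = 1/((219 + 8128201/441 - 327865/7) + 27971) = 1/(-12430715/441 + 27971) = 1/(-95504/441) = -441/95504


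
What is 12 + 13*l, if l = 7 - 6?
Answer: 25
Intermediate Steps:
l = 1
12 + 13*l = 12 + 13*1 = 12 + 13 = 25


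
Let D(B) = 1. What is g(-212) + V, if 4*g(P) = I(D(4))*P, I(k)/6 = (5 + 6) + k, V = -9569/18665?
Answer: -71235209/18665 ≈ -3816.5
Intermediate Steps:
V = -9569/18665 (V = -9569*1/18665 = -9569/18665 ≈ -0.51267)
I(k) = 66 + 6*k (I(k) = 6*((5 + 6) + k) = 6*(11 + k) = 66 + 6*k)
g(P) = 18*P (g(P) = ((66 + 6*1)*P)/4 = ((66 + 6)*P)/4 = (72*P)/4 = 18*P)
g(-212) + V = 18*(-212) - 9569/18665 = -3816 - 9569/18665 = -71235209/18665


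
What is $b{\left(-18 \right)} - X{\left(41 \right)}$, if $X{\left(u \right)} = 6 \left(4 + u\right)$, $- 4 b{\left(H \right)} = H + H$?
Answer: $-261$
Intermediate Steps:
$b{\left(H \right)} = - \frac{H}{2}$ ($b{\left(H \right)} = - \frac{H + H}{4} = - \frac{2 H}{4} = - \frac{H}{2}$)
$X{\left(u \right)} = 24 + 6 u$
$b{\left(-18 \right)} - X{\left(41 \right)} = \left(- \frac{1}{2}\right) \left(-18\right) - \left(24 + 6 \cdot 41\right) = 9 - \left(24 + 246\right) = 9 - 270 = -261$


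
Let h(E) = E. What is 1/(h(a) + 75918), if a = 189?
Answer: 1/76107 ≈ 1.3139e-5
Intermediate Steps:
1/(h(a) + 75918) = 1/(189 + 75918) = 1/76107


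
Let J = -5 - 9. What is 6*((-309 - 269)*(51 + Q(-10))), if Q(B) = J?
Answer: -128316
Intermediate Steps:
J = -14
Q(B) = -14
6*((-309 - 269)*(51 + Q(-10))) = 6*((-309 - 269)*(51 - 14)) = 6*(-578*37) = 6*(-21386) = -128316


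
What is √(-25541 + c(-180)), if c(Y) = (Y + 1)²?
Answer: 10*√65 ≈ 80.623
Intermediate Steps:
c(Y) = (1 + Y)²
√(-25541 + c(-180)) = √(-25541 + (1 - 180)²) = √(-25541 + (-179)²) = √(-25541 + 32041) = √6500 = 10*√65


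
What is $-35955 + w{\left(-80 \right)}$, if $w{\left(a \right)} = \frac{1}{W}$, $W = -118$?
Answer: $- \frac{4242691}{118} \approx -35955.0$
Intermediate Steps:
$w{\left(a \right)} = - \frac{1}{118}$ ($w{\left(a \right)} = \frac{1}{-118} = - \frac{1}{118}$)
$-35955 + w{\left(-80 \right)} = -35955 - \frac{1}{118} = - \frac{4242691}{118}$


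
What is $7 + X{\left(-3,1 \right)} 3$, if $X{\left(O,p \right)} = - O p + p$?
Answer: $19$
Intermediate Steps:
$X{\left(O,p \right)} = p - O p$ ($X{\left(O,p \right)} = - O p + p = p - O p$)
$7 + X{\left(-3,1 \right)} 3 = 7 + 1 \left(1 - -3\right) 3 = 7 + 1 \left(1 + 3\right) 3 = 7 + 1 \cdot 4 \cdot 3 = 7 + 4 \cdot 3 = 7 + 12 = 19$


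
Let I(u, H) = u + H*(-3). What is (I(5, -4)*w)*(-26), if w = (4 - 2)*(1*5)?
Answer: -4420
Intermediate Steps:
w = 10 (w = 2*5 = 10)
I(u, H) = u - 3*H
(I(5, -4)*w)*(-26) = ((5 - 3*(-4))*10)*(-26) = ((5 + 12)*10)*(-26) = (17*10)*(-26) = 170*(-26) = -4420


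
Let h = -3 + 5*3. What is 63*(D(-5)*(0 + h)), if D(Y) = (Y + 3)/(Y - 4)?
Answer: 168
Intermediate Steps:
D(Y) = (3 + Y)/(-4 + Y)
h = 12 (h = -3 + 15 = 12)
63*(D(-5)*(0 + h)) = 63*(((3 - 5)/(-4 - 5))*(0 + 12)) = 63*((-2/(-9))*12) = 63*(-⅑*(-2)*12) = 63*((2/9)*12) = 63*(8/3) = 168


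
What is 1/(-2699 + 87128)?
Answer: 1/84429 ≈ 1.1844e-5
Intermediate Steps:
1/(-2699 + 87128) = 1/84429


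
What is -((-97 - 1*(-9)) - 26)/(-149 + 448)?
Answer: 114/299 ≈ 0.38127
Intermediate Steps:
-((-97 - 1*(-9)) - 26)/(-149 + 448) = -((-97 + 9) - 26)/299 = -(-88 - 26)/299 = -(-114)/299 = -1*(-114/299) = 114/299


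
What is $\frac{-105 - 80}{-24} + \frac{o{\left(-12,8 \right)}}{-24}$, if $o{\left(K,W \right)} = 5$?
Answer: $\frac{15}{2} \approx 7.5$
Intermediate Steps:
$\frac{-105 - 80}{-24} + \frac{o{\left(-12,8 \right)}}{-24} = \frac{-105 - 80}{-24} + \frac{5}{-24} = \left(-105 - 80\right) \left(- \frac{1}{24}\right) + 5 \left(- \frac{1}{24}\right) = \left(-185\right) \left(- \frac{1}{24}\right) - \frac{5}{24} = \frac{185}{24} - \frac{5}{24} = \frac{15}{2}$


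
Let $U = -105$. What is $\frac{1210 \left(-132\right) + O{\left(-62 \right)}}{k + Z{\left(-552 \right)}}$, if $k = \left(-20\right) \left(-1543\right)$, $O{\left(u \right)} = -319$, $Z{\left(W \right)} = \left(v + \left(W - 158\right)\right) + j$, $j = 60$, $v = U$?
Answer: $- \frac{160039}{30105} \approx -5.316$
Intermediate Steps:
$v = -105$
$Z{\left(W \right)} = -203 + W$ ($Z{\left(W \right)} = \left(-105 + \left(W - 158\right)\right) + 60 = \left(-105 + \left(-158 + W\right)\right) + 60 = \left(-263 + W\right) + 60 = -203 + W$)
$k = 30860$
$\frac{1210 \left(-132\right) + O{\left(-62 \right)}}{k + Z{\left(-552 \right)}} = \frac{1210 \left(-132\right) - 319}{30860 - 755} = \frac{-159720 - 319}{30860 - 755} = - \frac{160039}{30105}$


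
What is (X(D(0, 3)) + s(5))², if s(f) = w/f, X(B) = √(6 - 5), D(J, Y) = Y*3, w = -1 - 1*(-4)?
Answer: 64/25 ≈ 2.5600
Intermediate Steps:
w = 3 (w = -1 + 4 = 3)
D(J, Y) = 3*Y
X(B) = 1 (X(B) = √1 = 1)
s(f) = 3/f
(X(D(0, 3)) + s(5))² = (1 + 3/5)² = (1 + 3*(⅕))² = (1 + ⅗)² = (8/5)² = 64/25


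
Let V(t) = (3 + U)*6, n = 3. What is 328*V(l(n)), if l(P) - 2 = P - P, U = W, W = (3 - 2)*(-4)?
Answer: -1968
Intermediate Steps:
W = -4 (W = 1*(-4) = -4)
U = -4
l(P) = 2 (l(P) = 2 + (P - P) = 2 + 0 = 2)
V(t) = -6 (V(t) = (3 - 4)*6 = -1*6 = -6)
328*V(l(n)) = 328*(-6) = -1968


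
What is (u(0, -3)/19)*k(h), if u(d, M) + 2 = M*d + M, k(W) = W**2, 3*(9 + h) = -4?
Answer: -4805/171 ≈ -28.099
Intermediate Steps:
h = -31/3 (h = -9 + (1/3)*(-4) = -9 - 4/3 = -31/3 ≈ -10.333)
u(d, M) = -2 + M + M*d (u(d, M) = -2 + (M*d + M) = -2 + (M + M*d) = -2 + M + M*d)
(u(0, -3)/19)*k(h) = ((-2 - 3 - 3*0)/19)*(-31/3)**2 = ((-2 - 3 + 0)/19)*(961/9) = ((1/19)*(-5))*(961/9) = -5/19*961/9 = -4805/171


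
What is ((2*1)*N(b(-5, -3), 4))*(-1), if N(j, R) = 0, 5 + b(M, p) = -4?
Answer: 0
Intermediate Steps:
b(M, p) = -9 (b(M, p) = -5 - 4 = -9)
((2*1)*N(b(-5, -3), 4))*(-1) = ((2*1)*0)*(-1) = (2*0)*(-1) = 0*(-1) = 0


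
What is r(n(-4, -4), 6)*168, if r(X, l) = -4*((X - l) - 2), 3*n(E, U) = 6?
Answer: 4032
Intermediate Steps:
n(E, U) = 2 (n(E, U) = (⅓)*6 = 2)
r(X, l) = 8 - 4*X + 4*l (r(X, l) = -4*(-2 + X - l) = 8 - 4*X + 4*l)
r(n(-4, -4), 6)*168 = (8 - 4*2 + 4*6)*168 = (8 - 8 + 24)*168 = 24*168 = 4032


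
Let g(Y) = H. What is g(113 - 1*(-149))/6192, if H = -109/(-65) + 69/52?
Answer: 781/1609920 ≈ 0.00048512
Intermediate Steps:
H = 781/260 (H = -109*(-1/65) + 69*(1/52) = 109/65 + 69/52 = 781/260 ≈ 3.0038)
g(Y) = 781/260
g(113 - 1*(-149))/6192 = (781/260)/6192 = (781/260)*(1/6192) = 781/1609920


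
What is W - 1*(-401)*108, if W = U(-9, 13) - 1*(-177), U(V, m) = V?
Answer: 43476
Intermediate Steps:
W = 168 (W = -9 - 1*(-177) = -9 + 177 = 168)
W - 1*(-401)*108 = 168 - 1*(-401)*108 = 168 + 401*108 = 168 + 43308 = 43476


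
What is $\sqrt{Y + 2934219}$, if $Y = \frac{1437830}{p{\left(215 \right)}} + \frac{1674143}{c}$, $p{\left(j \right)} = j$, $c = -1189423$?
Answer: $\frac{2 \sqrt{1040144542097721065}}{1189423} \approx 1714.9$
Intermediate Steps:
$Y = \frac{7952688983}{1189423}$ ($Y = \frac{1437830}{215} + \frac{1674143}{-1189423} = 1437830 \cdot \frac{1}{215} + 1674143 \left(- \frac{1}{1189423}\right) = \frac{287566}{43} - \frac{1674143}{1189423} = \frac{7952688983}{1189423} \approx 6686.2$)
$\sqrt{Y + 2934219} = \sqrt{\frac{7952688983}{1189423} + 2934219} = \sqrt{\frac{3497980254620}{1189423}} = \frac{2 \sqrt{1040144542097721065}}{1189423}$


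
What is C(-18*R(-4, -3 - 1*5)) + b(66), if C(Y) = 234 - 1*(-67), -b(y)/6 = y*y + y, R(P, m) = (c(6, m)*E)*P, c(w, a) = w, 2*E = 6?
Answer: -26231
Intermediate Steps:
E = 3 (E = (1/2)*6 = 3)
R(P, m) = 18*P (R(P, m) = (6*3)*P = 18*P)
b(y) = -6*y - 6*y**2 (b(y) = -6*(y*y + y) = -6*(y**2 + y) = -6*(y + y**2) = -6*y - 6*y**2)
C(Y) = 301 (C(Y) = 234 + 67 = 301)
C(-18*R(-4, -3 - 1*5)) + b(66) = 301 - 6*66*(1 + 66) = 301 - 6*66*67 = 301 - 26532 = -26231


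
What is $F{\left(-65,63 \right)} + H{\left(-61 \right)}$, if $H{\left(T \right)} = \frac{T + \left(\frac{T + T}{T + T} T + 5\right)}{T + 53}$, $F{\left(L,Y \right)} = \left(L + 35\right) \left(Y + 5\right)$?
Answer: $- \frac{16203}{8} \approx -2025.4$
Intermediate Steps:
$F{\left(L,Y \right)} = \left(5 + Y\right) \left(35 + L\right)$ ($F{\left(L,Y \right)} = \left(35 + L\right) \left(5 + Y\right) = \left(5 + Y\right) \left(35 + L\right)$)
$H{\left(T \right)} = \frac{5 + 2 T}{53 + T}$ ($H{\left(T \right)} = \frac{T + \left(\frac{2 T}{2 T} T + 5\right)}{53 + T} = \frac{T + \left(2 T \frac{1}{2 T} T + 5\right)}{53 + T} = \frac{T + \left(1 T + 5\right)}{53 + T} = \frac{T + \left(T + 5\right)}{53 + T} = \frac{T + \left(5 + T\right)}{53 + T} = \frac{5 + 2 T}{53 + T}$)
$F{\left(-65,63 \right)} + H{\left(-61 \right)} = \left(175 + 5 \left(-65\right) + 35 \cdot 63 - 4095\right) + \frac{5 + 2 \left(-61\right)}{53 - 61} = \left(175 - 325 + 2205 - 4095\right) + \frac{5 - 122}{-8} = -2040 - - \frac{117}{8} = -2040 + \frac{117}{8} = - \frac{16203}{8}$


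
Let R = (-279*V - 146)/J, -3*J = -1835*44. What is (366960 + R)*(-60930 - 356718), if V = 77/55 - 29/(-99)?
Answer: -15467775641412192/100925 ≈ -1.5326e+11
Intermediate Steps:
V = 838/495 (V = 77*(1/55) - 29*(-1/99) = 7/5 + 29/99 = 838/495 ≈ 1.6929)
J = 80740/3 (J = -(-1835)*44/3 = -⅓*(-80740) = 80740/3 ≈ 26913.)
R = -25506/1110175 (R = (-279*838/495 - 146)/(80740/3) = (-25978/55 - 146)*(3/80740) = -34008/55*3/80740 = -25506/1110175 ≈ -0.022975)
(366960 + R)*(-60930 - 356718) = (366960 - 25506/1110175)*(-60930 - 356718) = (407389792494/1110175)*(-417648) = -15467775641412192/100925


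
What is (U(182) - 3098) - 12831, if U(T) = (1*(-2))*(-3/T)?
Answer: -1449536/91 ≈ -15929.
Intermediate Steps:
U(T) = 6/T (U(T) = -(-6)/T = 6/T)
(U(182) - 3098) - 12831 = (6/182 - 3098) - 12831 = (6*(1/182) - 3098) - 12831 = (3/91 - 3098) - 12831 = -281915/91 - 12831 = -1449536/91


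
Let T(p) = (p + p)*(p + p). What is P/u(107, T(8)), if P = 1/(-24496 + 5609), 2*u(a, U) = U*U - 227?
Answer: -2/1233491083 ≈ -1.6214e-9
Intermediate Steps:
T(p) = 4*p**2 (T(p) = (2*p)*(2*p) = 4*p**2)
u(a, U) = -227/2 + U**2/2 (u(a, U) = (U*U - 227)/2 = (U**2 - 227)/2 = (-227 + U**2)/2 = -227/2 + U**2/2)
P = -1/18887 (P = 1/(-18887) = -1/18887 ≈ -5.2946e-5)
P/u(107, T(8)) = -1/(18887*(-227/2 + (4*8**2)**2/2)) = -1/(18887*(-227/2 + (4*64)**2/2)) = -1/(18887*(-227/2 + (1/2)*256**2)) = -1/(18887*(-227/2 + (1/2)*65536)) = -1/(18887*(-227/2 + 32768)) = -1/(18887*65309/2) = -1/18887*2/65309 = -2/1233491083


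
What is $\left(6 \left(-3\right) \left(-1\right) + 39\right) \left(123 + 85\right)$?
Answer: $11856$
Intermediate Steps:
$\left(6 \left(-3\right) \left(-1\right) + 39\right) \left(123 + 85\right) = \left(\left(-18\right) \left(-1\right) + 39\right) 208 = \left(18 + 39\right) 208 = 57 \cdot 208 = 11856$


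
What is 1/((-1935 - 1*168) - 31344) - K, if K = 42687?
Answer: -1427752090/33447 ≈ -42687.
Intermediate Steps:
1/((-1935 - 1*168) - 31344) - K = 1/((-1935 - 1*168) - 31344) - 1*42687 = 1/((-1935 - 168) - 31344) - 42687 = 1/(-2103 - 31344) - 42687 = 1/(-33447) - 42687 = -1/33447 - 42687 = -1427752090/33447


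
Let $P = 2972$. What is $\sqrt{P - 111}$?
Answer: $\sqrt{2861} \approx 53.488$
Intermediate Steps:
$\sqrt{P - 111} = \sqrt{2972 - 111} = \sqrt{2861}$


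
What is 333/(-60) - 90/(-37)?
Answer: -2307/740 ≈ -3.1176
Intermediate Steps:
333/(-60) - 90/(-37) = 333*(-1/60) - 90*(-1/37) = -111/20 + 90/37 = -2307/740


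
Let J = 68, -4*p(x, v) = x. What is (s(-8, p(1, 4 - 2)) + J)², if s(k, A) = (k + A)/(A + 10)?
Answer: 762129/169 ≈ 4509.6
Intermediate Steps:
p(x, v) = -x/4
s(k, A) = (A + k)/(10 + A)
(s(-8, p(1, 4 - 2)) + J)² = ((-¼*1 - 8)/(10 - ¼*1) + 68)² = ((-¼ - 8)/(10 - ¼) + 68)² = (-33/4/(39/4) + 68)² = ((4/39)*(-33/4) + 68)² = (-11/13 + 68)² = (873/13)² = 762129/169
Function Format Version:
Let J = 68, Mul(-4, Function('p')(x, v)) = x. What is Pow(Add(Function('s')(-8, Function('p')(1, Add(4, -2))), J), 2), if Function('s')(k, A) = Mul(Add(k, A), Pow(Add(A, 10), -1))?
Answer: Rational(762129, 169) ≈ 4509.6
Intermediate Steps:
Function('p')(x, v) = Mul(Rational(-1, 4), x)
Function('s')(k, A) = Mul(Pow(Add(10, A), -1), Add(A, k)) (Function('s')(k, A) = Mul(Add(A, k), Pow(Add(10, A), -1)) = Mul(Pow(Add(10, A), -1), Add(A, k)))
Pow(Add(Function('s')(-8, Function('p')(1, Add(4, -2))), J), 2) = Pow(Add(Mul(Pow(Add(10, Mul(Rational(-1, 4), 1)), -1), Add(Mul(Rational(-1, 4), 1), -8)), 68), 2) = Pow(Add(Mul(Pow(Add(10, Rational(-1, 4)), -1), Add(Rational(-1, 4), -8)), 68), 2) = Pow(Add(Mul(Pow(Rational(39, 4), -1), Rational(-33, 4)), 68), 2) = Pow(Add(Mul(Rational(4, 39), Rational(-33, 4)), 68), 2) = Pow(Add(Rational(-11, 13), 68), 2) = Pow(Rational(873, 13), 2) = Rational(762129, 169)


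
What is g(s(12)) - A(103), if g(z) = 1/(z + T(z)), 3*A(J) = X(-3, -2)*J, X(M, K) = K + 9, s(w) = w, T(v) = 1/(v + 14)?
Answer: -225595/939 ≈ -240.25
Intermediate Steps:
T(v) = 1/(14 + v)
X(M, K) = 9 + K
A(J) = 7*J/3 (A(J) = ((9 - 2)*J)/3 = (7*J)/3 = 7*J/3)
g(z) = 1/(z + 1/(14 + z))
g(s(12)) - A(103) = (14 + 12)/(1 + 12*(14 + 12)) - 7*103/3 = 26/(1 + 12*26) - 1*721/3 = 26/(1 + 312) - 721/3 = 26/313 - 721/3 = -225595/939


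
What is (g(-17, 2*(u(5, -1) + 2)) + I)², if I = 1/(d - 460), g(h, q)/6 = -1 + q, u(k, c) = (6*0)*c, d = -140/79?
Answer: 431072346721/1330790400 ≈ 323.92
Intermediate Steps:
d = -140/79 (d = -140*1/79 = -140/79 ≈ -1.7722)
u(k, c) = 0 (u(k, c) = 0*c = 0)
g(h, q) = -6 + 6*q (g(h, q) = 6*(-1 + q) = -6 + 6*q)
I = -79/36480 (I = 1/(-140/79 - 460) = 1/(-36480/79) = -79/36480 ≈ -0.0021656)
(g(-17, 2*(u(5, -1) + 2)) + I)² = ((-6 + 6*(2*(0 + 2))) - 79/36480)² = ((-6 + 6*(2*2)) - 79/36480)² = ((-6 + 6*4) - 79/36480)² = ((-6 + 24) - 79/36480)² = (18 - 79/36480)² = (656561/36480)² = 431072346721/1330790400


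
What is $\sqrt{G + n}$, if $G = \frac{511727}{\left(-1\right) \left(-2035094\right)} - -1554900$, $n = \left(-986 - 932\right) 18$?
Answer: $\frac{\sqrt{6296801820896669674}}{2035094} \approx 1233.0$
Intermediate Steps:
$n = -34524$ ($n = \left(-1918\right) 18 = -34524$)
$G = \frac{3164368172327}{2035094}$ ($G = \frac{511727}{2035094} + 1554900 = \frac{3164368172327}{2035094} \approx 1.5549 \cdot 10^{6}$)
$\sqrt{G + n} = \sqrt{\frac{3164368172327}{2035094} - 34524} = \sqrt{\frac{3094108587071}{2035094}} = \frac{\sqrt{6296801820896669674}}{2035094}$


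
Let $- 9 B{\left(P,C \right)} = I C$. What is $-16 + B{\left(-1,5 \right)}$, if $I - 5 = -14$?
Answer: $-11$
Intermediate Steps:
$I = -9$ ($I = 5 - 14 = -9$)
$B{\left(P,C \right)} = C$ ($B{\left(P,C \right)} = - \frac{\left(-9\right) C}{9} = C$)
$-16 + B{\left(-1,5 \right)} = -16 + 5 = -11$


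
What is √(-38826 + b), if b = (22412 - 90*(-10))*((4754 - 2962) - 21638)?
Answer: I*√462688778 ≈ 21510.0*I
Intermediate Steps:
b = -462649952 (b = (22412 + 900)*(1792 - 21638) = 23312*(-19846) = -462649952)
√(-38826 + b) = √(-38826 - 462649952) = √(-462688778) = I*√462688778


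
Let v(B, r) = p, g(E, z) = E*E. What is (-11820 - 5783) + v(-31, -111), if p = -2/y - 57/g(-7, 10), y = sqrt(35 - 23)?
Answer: -862604/49 - sqrt(3)/3 ≈ -17605.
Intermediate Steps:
g(E, z) = E**2
y = 2*sqrt(3) (y = sqrt(12) = 2*sqrt(3) ≈ 3.4641)
p = -57/49 - sqrt(3)/3 (p = -2*sqrt(3)/6 - 57/((-7)**2) = -sqrt(3)/3 - 57/49 = -57/49 - sqrt(3)/3 ≈ -1.7406)
v(B, r) = -57/49 - sqrt(3)/3
(-11820 - 5783) + v(-31, -111) = (-11820 - 5783) + (-57/49 - sqrt(3)/3) = -17603 + (-57/49 - sqrt(3)/3) = -862604/49 - sqrt(3)/3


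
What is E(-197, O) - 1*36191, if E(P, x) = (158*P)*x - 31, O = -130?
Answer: 4010158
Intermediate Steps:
E(P, x) = -31 + 158*P*x (E(P, x) = 158*P*x - 31 = -31 + 158*P*x)
E(-197, O) - 1*36191 = (-31 + 158*(-197)*(-130)) - 1*36191 = (-31 + 4046380) - 36191 = 4046349 - 36191 = 4010158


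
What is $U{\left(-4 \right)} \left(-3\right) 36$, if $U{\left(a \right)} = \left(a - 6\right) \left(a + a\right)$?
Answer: $-8640$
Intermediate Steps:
$U{\left(a \right)} = 2 a \left(-6 + a\right)$ ($U{\left(a \right)} = \left(-6 + a\right) 2 a = 2 a \left(-6 + a\right)$)
$U{\left(-4 \right)} \left(-3\right) 36 = 2 \left(-4\right) \left(-6 - 4\right) \left(-3\right) 36 = 2 \left(-4\right) \left(-10\right) \left(-3\right) 36 = 80 \left(-3\right) 36 = \left(-240\right) 36 = -8640$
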